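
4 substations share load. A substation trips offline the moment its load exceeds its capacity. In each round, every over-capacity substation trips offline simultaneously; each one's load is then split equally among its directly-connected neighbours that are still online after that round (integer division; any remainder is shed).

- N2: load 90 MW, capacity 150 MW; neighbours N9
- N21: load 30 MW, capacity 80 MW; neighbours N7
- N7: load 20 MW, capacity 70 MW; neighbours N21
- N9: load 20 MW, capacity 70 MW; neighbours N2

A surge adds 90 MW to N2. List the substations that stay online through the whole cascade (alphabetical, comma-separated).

Round 1 — N2 at 180 > 150. N2 trips offline.
  N2 sheds 180 MW to N9: 180 each.
    N9: 20+180 = 200 > 70
Round 2 — N9 trips offline.
  N9 sheds 200 MW: no online neighbours, lost.
No further trips.

N21, N7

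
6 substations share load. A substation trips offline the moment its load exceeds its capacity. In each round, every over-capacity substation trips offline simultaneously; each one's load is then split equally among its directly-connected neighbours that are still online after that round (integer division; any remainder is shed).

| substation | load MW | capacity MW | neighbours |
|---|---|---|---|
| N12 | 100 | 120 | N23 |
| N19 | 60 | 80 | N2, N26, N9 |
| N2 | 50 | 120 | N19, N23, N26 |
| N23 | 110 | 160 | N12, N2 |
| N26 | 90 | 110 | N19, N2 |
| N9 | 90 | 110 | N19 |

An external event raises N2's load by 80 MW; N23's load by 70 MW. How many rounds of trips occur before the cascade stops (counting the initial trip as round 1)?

3

Round 1 — N2 at 130 > 120; N23 at 180 > 160. N2, N23 trip offline.
  N2 sheds 130 MW to N19, N26: 65 each.
    N19: 60+65 = 125 > 80
    N26: 90+65 = 155 > 110
  N23 sheds 180 MW to N12: 180 each.
    N12: 100+180 = 280 > 120
Round 2 — N12, N19, N26 trip offline.
  N12 sheds 280 MW: no online neighbours, lost.
  N19 sheds 125 MW to N9: 125 each.
    N9: 90+125 = 215 > 110
  N26 sheds 155 MW: no online neighbours, lost.
Round 3 — N9 trips offline.
  N9 sheds 215 MW: no online neighbours, lost.
No further trips.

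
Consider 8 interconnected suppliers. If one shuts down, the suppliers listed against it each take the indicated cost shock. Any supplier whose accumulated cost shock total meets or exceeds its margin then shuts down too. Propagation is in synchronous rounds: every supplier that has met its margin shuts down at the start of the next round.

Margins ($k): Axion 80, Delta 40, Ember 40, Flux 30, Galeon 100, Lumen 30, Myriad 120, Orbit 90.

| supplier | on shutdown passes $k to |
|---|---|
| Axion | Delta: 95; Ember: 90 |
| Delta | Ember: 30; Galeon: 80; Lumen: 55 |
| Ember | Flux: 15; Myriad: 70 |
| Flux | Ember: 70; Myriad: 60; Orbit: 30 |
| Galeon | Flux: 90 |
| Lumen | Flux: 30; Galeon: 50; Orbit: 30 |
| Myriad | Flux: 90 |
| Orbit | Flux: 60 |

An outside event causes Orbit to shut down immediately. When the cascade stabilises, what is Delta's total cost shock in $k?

0

Round 1 — Orbit shuts down (initial).
  Flux: +60 → 60 ≥ 30
Round 2 — Flux shuts down.
  Ember: +70 → 70 ≥ 40
  Myriad: +60 → 60 < 120
Round 3 — Ember shuts down.
  Myriad: +70 → 130 ≥ 120
Round 4 — Myriad shuts down.
No further shutdowns.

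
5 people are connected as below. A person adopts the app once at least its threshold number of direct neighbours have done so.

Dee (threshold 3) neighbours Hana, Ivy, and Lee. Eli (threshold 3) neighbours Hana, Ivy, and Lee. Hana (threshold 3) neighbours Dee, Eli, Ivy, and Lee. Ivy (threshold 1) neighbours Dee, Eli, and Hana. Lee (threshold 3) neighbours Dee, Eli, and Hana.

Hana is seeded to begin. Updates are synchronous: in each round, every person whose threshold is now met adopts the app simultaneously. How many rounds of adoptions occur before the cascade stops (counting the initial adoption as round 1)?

2

Round 1 — Hana adopts the app (initial).
Round 2 — checking thresholds:
  Dee: 1 of 3 neighbours < 3, not yet.
  Eli: 1 of 3 neighbours < 3, not yet.
  Ivy: 1 of 3 neighbours ≥ 1, adopts the app.
  Lee: 1 of 3 neighbours < 3, not yet.
Round 3 — no new adoptions; cascade stops.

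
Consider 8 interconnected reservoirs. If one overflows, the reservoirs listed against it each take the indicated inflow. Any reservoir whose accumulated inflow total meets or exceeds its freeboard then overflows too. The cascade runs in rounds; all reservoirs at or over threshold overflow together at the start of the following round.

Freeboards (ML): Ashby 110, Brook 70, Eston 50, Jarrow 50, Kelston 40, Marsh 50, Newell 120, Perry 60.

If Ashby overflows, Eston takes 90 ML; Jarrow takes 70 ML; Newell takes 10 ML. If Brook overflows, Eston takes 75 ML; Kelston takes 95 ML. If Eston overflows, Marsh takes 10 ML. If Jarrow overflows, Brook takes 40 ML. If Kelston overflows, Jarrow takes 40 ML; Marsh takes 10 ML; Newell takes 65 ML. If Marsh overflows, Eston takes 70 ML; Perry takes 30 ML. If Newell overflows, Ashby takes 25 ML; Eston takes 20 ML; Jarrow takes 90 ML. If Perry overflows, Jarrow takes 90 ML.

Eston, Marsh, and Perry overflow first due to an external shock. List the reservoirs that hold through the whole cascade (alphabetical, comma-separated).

Ashby, Brook, Kelston, Newell

Round 1 — Eston, Marsh, Perry overflow (initial).
  Jarrow: +90 → 90 ≥ 50
Round 2 — Jarrow overflows.
  Brook: +40 → 40 < 70
No further overflows.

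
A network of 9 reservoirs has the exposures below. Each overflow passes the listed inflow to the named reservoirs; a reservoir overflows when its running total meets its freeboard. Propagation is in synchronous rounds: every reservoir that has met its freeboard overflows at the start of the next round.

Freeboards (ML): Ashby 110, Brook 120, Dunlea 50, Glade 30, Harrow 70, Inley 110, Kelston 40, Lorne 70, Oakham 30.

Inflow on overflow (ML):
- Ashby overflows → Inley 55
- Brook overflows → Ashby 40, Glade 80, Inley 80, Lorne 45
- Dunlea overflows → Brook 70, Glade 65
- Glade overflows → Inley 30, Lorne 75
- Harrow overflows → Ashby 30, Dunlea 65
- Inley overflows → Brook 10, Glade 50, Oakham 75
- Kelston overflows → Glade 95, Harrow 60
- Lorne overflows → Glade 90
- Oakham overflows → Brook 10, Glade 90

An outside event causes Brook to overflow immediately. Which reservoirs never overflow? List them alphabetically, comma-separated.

Ashby, Dunlea, Harrow, Kelston

Round 1 — Brook overflows (initial).
  Ashby: +40 → 40 < 110
  Glade: +80 → 80 ≥ 30
  Inley: +80 → 80 < 110
  Lorne: +45 → 45 < 70
Round 2 — Glade overflows.
  Inley: +30 → 110 ≥ 110
  Lorne: +75 → 120 ≥ 70
Round 3 — Inley, Lorne overflow.
  Oakham: +75 → 75 ≥ 30
Round 4 — Oakham overflows.
No further overflows.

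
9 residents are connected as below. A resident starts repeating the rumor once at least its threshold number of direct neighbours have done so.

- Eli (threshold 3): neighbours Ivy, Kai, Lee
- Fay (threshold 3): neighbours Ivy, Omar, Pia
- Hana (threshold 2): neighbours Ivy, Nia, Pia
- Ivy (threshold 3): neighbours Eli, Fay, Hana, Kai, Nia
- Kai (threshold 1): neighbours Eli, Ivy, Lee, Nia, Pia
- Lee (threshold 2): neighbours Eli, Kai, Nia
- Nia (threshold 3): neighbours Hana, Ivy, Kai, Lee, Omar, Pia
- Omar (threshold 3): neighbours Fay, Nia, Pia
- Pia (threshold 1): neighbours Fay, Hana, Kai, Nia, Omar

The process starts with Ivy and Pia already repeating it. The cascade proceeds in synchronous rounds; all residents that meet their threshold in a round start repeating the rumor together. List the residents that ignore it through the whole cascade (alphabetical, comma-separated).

Round 1 — Ivy, Pia start repeating the rumor (initial).
Round 2 — checking thresholds:
  Eli: 1 of 3 neighbours < 3, not yet.
  Fay: 2 of 3 neighbours < 3, not yet.
  Hana: 2 of 3 neighbours ≥ 2, starts repeating the rumor.
  Kai: 2 of 5 neighbours ≥ 1, starts repeating the rumor.
  Nia: 2 of 6 neighbours < 3, not yet.
  Omar: 1 of 3 neighbours < 3, not yet.
Round 3 — checking thresholds:
  Eli: 2 of 3 neighbours < 3, not yet.
  Fay: 2 of 3 neighbours < 3, not yet.
  Lee: 1 of 3 neighbours < 2, not yet.
  Nia: 4 of 6 neighbours ≥ 3, starts repeating the rumor.
  Omar: 1 of 3 neighbours < 3, not yet.
Round 4 — checking thresholds:
  Eli: 2 of 3 neighbours < 3, not yet.
  Fay: 2 of 3 neighbours < 3, not yet.
  Lee: 2 of 3 neighbours ≥ 2, starts repeating the rumor.
  Omar: 2 of 3 neighbours < 3, not yet.
Round 5 — checking thresholds:
  Eli: 3 of 3 neighbours ≥ 3, starts repeating the rumor.
  Fay: 2 of 3 neighbours < 3, not yet.
  Omar: 2 of 3 neighbours < 3, not yet.
Round 6 — no new spreads; cascade stops.

Fay, Omar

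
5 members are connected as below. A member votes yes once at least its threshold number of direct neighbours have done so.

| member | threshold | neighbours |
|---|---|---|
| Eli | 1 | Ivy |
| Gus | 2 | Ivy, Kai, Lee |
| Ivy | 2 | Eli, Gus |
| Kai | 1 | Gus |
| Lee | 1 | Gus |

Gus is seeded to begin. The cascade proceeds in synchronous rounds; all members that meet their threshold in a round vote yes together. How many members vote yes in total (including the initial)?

3

Round 1 — Gus votes yes (initial).
Round 2 — checking thresholds:
  Ivy: 1 of 2 neighbours < 2, not yet.
  Kai: 1 of 1 neighbours ≥ 1, votes yes.
  Lee: 1 of 1 neighbours ≥ 1, votes yes.
Round 3 — no new yes votes; cascade stops.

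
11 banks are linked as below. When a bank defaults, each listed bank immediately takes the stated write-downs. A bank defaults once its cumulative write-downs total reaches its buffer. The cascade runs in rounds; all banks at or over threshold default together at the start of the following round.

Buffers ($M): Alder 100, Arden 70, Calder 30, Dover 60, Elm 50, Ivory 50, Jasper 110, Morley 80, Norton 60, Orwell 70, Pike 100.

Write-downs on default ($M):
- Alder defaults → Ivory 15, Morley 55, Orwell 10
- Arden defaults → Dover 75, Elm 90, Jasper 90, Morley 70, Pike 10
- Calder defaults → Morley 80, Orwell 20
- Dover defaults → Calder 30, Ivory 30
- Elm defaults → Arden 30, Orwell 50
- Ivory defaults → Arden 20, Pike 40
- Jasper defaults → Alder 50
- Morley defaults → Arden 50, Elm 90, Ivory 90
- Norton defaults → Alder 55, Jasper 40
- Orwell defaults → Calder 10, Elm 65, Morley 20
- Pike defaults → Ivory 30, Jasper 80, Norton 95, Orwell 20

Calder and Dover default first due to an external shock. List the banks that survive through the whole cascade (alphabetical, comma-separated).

Alder, Jasper, Norton, Pike

Round 1 — Calder, Dover default (initial).
  Ivory: +30 → 30 < 50
  Morley: +80 → 80 ≥ 80
  Orwell: +20 → 20 < 70
Round 2 — Morley defaults.
  Arden: +50 → 50 < 70
  Elm: +90 → 90 ≥ 50
  Ivory: +90 → 120 ≥ 50
Round 3 — Elm, Ivory default.
  Arden: +30+20 → 100 ≥ 70
  Orwell: +50 → 70 ≥ 70
  Pike: +40 → 40 < 100
Round 4 — Arden, Orwell default.
  Jasper: +90 → 90 < 110
  Pike: +10 → 50 < 100
No further defaults.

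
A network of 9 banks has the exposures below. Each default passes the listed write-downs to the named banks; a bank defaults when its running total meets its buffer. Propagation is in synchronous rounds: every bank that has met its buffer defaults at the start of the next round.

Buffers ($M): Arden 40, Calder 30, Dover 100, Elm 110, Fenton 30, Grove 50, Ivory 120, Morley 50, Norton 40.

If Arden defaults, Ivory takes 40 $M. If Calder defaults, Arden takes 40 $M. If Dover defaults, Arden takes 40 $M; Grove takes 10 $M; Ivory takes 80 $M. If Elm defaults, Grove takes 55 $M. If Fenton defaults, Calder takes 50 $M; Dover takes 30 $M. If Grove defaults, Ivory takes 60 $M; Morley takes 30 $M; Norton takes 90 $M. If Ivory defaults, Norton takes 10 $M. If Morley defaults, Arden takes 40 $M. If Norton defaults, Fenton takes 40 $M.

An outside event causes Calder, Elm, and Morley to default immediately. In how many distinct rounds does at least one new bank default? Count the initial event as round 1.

Round 1 — Calder, Elm, Morley default (initial).
  Arden: +40+40 → 80 ≥ 40
  Grove: +55 → 55 ≥ 50
Round 2 — Arden, Grove default.
  Ivory: +40+60 → 100 < 120
  Norton: +90 → 90 ≥ 40
Round 3 — Norton defaults.
  Fenton: +40 → 40 ≥ 30
Round 4 — Fenton defaults.
  Dover: +30 → 30 < 100
No further defaults.

4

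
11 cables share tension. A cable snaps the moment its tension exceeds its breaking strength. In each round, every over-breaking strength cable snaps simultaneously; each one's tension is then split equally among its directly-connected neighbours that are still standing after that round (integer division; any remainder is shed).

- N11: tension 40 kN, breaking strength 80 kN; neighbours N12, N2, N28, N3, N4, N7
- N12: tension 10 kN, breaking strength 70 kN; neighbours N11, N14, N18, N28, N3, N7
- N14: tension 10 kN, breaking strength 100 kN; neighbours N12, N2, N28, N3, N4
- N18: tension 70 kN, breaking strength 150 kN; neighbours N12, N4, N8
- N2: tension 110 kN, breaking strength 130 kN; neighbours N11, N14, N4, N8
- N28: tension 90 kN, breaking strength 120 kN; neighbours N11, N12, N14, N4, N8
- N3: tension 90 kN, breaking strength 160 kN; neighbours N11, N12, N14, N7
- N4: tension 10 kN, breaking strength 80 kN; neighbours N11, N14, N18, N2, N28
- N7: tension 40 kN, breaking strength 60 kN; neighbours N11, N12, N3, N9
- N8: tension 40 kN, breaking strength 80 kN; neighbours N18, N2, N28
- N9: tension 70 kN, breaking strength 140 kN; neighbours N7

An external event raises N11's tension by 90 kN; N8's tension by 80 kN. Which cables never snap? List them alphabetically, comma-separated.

N9

Round 1 — N11 at 130 > 80; N8 at 120 > 80. N11, N8 snap.
  N11 sheds 130 kN to N12, N2, N28, N3, N4, N7: 21 each (4 lost).
    N12: 10+21 = 31 ≤ 70
    N2: 110+21 = 131 > 130
    N28: 90+21 = 111 ≤ 120
    N3: 90+21 = 111 ≤ 160
    N4: 10+21 = 31 ≤ 80
    N7: 40+21 = 61 > 60
  N8 sheds 120 kN to N18, N2, N28: 40 each.
    N18: 70+40 = 110 ≤ 150
    N2: 131+40 = 171 > 130
    N28: 111+40 = 151 > 120
Round 2 — N2, N28, N7 snap.
  N2 sheds 171 kN to N14, N4: 85 each (1 lost).
    N14: 10+85 = 95 ≤ 100
    N4: 31+85 = 116 > 80
  N28 sheds 151 kN to N12, N14, N4: 50 each (1 lost).
    N12: 31+50 = 81 > 70
    N14: 95+50 = 145 > 100
    N4: 116+50 = 166 > 80
  N7 sheds 61 kN to N12, N3, N9: 20 each (1 lost).
    N12: 81+20 = 101 > 70
    N3: 111+20 = 131 ≤ 160
    N9: 70+20 = 90 ≤ 140
Round 3 — N12, N14, N4 snap.
  N12 sheds 101 kN to N18, N3: 50 each (1 lost).
    N18: 110+50 = 160 > 150
    N3: 131+50 = 181 > 160
  N14 sheds 145 kN to N3: 145 each.
    N3: 181+145 = 326 > 160
  N4 sheds 166 kN to N18: 166 each.
    N18: 160+166 = 326 > 150
Round 4 — N18, N3 snap.
  N18 sheds 326 kN: no online neighbours, lost.
  N3 sheds 326 kN: no online neighbours, lost.
No further breaks.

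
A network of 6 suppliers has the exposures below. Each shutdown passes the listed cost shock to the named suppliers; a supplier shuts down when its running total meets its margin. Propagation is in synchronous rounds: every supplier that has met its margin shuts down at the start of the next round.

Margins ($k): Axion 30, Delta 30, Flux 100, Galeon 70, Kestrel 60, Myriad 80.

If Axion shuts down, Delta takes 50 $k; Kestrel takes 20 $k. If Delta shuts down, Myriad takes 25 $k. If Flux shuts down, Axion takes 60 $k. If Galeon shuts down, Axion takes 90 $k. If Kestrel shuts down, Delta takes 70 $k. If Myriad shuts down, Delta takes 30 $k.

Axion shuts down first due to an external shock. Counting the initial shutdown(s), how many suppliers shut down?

Round 1 — Axion shuts down (initial).
  Delta: +50 → 50 ≥ 30
  Kestrel: +20 → 20 < 60
Round 2 — Delta shuts down.
  Myriad: +25 → 25 < 80
No further shutdowns.

2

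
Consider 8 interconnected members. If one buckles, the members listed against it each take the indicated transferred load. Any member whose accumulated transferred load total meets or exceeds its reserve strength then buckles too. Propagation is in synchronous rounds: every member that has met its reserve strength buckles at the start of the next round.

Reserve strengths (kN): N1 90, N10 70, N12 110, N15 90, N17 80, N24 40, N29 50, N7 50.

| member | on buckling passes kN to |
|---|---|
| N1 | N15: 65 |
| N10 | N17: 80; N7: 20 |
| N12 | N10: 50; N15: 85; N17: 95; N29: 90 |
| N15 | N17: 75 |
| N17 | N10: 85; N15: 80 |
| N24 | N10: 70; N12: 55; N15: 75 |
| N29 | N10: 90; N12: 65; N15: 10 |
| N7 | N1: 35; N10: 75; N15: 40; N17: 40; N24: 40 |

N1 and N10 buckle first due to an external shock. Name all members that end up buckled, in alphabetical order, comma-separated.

N1, N10, N15, N17

Round 1 — N1, N10 buckle (initial).
  N15: +65 → 65 < 90
  N17: +80 → 80 ≥ 80
  N7: +20 → 20 < 50
Round 2 — N17 buckles.
  N15: +80 → 145 ≥ 90
Round 3 — N15 buckles.
No further bucklings.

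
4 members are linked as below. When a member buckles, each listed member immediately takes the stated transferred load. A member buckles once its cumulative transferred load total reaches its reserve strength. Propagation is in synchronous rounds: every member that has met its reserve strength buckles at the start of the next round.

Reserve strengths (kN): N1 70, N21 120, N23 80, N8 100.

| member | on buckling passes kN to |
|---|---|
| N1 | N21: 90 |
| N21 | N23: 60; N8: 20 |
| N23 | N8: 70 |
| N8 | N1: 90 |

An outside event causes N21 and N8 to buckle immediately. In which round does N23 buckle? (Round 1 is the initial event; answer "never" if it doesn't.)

never

Round 1 — N21, N8 buckle (initial).
  N1: +90 → 90 ≥ 70
  N23: +60 → 60 < 80
Round 2 — N1 buckles.
No further bucklings.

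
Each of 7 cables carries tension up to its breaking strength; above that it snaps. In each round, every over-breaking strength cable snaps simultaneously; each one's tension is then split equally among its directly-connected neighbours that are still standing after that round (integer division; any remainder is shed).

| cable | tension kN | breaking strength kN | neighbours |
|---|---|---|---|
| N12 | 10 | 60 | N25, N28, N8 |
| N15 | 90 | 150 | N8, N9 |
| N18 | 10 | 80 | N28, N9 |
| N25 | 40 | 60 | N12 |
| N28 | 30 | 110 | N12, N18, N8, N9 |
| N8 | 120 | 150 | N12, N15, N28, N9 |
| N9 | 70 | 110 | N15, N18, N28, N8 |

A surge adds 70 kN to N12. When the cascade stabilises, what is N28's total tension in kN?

Round 1 — N12 at 80 > 60. N12 snaps.
  N12 sheds 80 kN to N25, N28, N8: 26 each (2 lost).
    N25: 40+26 = 66 > 60
    N28: 30+26 = 56 ≤ 110
    N8: 120+26 = 146 ≤ 150
Round 2 — N25 snaps.
  N25 sheds 66 kN: no online neighbours, lost.
No further breaks.

56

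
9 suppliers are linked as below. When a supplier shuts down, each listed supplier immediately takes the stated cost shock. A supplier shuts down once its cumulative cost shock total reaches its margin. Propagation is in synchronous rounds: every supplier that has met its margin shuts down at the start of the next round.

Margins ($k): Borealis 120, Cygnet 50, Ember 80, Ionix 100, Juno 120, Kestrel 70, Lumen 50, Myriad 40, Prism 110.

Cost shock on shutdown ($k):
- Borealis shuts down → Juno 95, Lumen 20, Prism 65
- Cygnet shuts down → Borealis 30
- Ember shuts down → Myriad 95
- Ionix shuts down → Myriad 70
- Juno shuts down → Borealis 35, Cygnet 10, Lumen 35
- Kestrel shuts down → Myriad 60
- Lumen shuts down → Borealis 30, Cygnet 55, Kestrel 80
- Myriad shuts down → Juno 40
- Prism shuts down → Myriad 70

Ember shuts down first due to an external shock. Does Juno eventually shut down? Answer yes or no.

Round 1 — Ember shuts down (initial).
  Myriad: +95 → 95 ≥ 40
Round 2 — Myriad shuts down.
  Juno: +40 → 40 < 120
No further shutdowns.

no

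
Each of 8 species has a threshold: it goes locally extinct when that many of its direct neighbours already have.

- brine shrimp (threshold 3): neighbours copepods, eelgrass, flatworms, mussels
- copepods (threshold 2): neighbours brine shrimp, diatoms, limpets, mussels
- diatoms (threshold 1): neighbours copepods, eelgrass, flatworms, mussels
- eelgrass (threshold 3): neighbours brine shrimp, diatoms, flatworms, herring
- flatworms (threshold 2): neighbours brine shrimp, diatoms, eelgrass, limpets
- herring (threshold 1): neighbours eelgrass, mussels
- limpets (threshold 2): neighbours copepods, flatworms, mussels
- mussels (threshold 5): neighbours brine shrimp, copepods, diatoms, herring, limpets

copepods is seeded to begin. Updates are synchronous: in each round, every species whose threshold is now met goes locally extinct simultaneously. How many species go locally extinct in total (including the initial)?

Round 1 — copepods goes locally extinct (initial).
Round 2 — checking thresholds:
  brine shrimp: 1 of 4 neighbours < 3, not yet.
  diatoms: 1 of 4 neighbours ≥ 1, goes locally extinct.
  limpets: 1 of 3 neighbours < 2, not yet.
  mussels: 1 of 5 neighbours < 5, not yet.
Round 3 — no new extinctions; cascade stops.

2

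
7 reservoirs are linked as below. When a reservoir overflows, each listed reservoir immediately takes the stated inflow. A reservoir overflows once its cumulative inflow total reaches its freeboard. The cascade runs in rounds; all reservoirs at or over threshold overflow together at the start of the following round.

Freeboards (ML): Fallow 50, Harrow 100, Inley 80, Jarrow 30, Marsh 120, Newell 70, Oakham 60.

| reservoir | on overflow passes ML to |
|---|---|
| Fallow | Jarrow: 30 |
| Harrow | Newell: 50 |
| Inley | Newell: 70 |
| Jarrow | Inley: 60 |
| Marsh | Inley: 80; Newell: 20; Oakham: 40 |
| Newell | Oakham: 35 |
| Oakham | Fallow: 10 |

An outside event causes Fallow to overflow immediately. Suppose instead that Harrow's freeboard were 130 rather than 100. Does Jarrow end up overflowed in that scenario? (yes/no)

With Harrow's freeboard at 130:
Round 1 — Fallow overflows (initial).
  Jarrow: +30 → 30 ≥ 30
Round 2 — Jarrow overflows.
  Inley: +60 → 60 < 80
No further overflows.

yes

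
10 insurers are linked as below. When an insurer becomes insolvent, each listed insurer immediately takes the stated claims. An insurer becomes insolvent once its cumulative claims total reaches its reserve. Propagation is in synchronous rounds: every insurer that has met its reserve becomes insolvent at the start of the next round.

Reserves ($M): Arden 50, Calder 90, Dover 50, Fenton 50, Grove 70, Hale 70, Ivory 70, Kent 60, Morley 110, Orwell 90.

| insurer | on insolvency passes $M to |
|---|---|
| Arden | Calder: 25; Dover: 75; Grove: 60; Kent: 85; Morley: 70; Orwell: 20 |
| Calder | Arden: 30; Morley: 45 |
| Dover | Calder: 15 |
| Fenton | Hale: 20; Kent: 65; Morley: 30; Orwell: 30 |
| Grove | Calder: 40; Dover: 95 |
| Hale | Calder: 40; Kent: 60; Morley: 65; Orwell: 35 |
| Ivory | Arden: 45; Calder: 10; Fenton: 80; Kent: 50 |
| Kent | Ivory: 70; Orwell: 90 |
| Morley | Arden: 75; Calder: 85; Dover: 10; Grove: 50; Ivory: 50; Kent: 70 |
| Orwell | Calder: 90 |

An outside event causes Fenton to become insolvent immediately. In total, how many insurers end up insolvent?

Round 1 — Fenton becomes insolvent (initial).
  Hale: +20 → 20 < 70
  Kent: +65 → 65 ≥ 60
  Morley: +30 → 30 < 110
  Orwell: +30 → 30 < 90
Round 2 — Kent becomes insolvent.
  Ivory: +70 → 70 ≥ 70
  Orwell: +90 → 120 ≥ 90
Round 3 — Ivory, Orwell become insolvent.
  Arden: +45 → 45 < 50
  Calder: +10+90 → 100 ≥ 90
Round 4 — Calder becomes insolvent.
  Arden: +30 → 75 ≥ 50
  Morley: +45 → 75 < 110
Round 5 — Arden becomes insolvent.
  Dover: +75 → 75 ≥ 50
  Grove: +60 → 60 < 70
  Morley: +70 → 145 ≥ 110
Round 6 — Dover, Morley become insolvent.
  Grove: +50 → 110 ≥ 70
Round 7 — Grove becomes insolvent.
No further insolvencies.

9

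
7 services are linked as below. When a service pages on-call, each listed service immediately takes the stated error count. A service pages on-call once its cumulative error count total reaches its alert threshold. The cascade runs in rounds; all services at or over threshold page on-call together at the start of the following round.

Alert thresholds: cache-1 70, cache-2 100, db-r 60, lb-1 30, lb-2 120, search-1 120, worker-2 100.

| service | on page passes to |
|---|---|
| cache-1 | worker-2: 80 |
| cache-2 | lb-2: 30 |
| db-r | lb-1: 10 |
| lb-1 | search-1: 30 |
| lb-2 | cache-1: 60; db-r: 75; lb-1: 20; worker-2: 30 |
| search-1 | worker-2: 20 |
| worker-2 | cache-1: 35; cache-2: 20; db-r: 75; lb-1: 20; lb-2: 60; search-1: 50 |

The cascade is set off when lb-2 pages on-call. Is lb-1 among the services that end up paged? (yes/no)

yes

Round 1 — lb-2 pages on-call (initial).
  cache-1: +60 → 60 < 70
  db-r: +75 → 75 ≥ 60
  lb-1: +20 → 20 < 30
  worker-2: +30 → 30 < 100
Round 2 — db-r pages on-call.
  lb-1: +10 → 30 ≥ 30
Round 3 — lb-1 pages on-call.
  search-1: +30 → 30 < 120
No further pages.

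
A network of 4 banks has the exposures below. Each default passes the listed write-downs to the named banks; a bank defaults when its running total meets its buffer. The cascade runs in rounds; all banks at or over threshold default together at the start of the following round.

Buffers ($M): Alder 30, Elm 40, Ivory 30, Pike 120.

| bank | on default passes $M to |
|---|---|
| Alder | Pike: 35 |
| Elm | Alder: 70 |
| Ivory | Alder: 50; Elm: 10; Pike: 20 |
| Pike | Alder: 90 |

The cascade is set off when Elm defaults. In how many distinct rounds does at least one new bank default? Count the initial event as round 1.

Round 1 — Elm defaults (initial).
  Alder: +70 → 70 ≥ 30
Round 2 — Alder defaults.
  Pike: +35 → 35 < 120
No further defaults.

2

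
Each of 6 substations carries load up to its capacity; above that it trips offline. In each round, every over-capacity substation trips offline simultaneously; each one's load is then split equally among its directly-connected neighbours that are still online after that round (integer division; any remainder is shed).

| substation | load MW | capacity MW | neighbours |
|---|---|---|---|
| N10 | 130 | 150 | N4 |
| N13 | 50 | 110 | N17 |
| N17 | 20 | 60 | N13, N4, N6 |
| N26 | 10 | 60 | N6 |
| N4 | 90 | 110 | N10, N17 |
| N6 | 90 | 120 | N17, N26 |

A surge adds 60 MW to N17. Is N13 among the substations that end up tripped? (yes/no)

Round 1 — N17 at 80 > 60. N17 trips offline.
  N17 sheds 80 MW to N13, N4, N6: 26 each (2 lost).
    N13: 50+26 = 76 ≤ 110
    N4: 90+26 = 116 > 110
    N6: 90+26 = 116 ≤ 120
Round 2 — N4 trips offline.
  N4 sheds 116 MW to N10: 116 each.
    N10: 130+116 = 246 > 150
Round 3 — N10 trips offline.
  N10 sheds 246 MW: no online neighbours, lost.
No further trips.

no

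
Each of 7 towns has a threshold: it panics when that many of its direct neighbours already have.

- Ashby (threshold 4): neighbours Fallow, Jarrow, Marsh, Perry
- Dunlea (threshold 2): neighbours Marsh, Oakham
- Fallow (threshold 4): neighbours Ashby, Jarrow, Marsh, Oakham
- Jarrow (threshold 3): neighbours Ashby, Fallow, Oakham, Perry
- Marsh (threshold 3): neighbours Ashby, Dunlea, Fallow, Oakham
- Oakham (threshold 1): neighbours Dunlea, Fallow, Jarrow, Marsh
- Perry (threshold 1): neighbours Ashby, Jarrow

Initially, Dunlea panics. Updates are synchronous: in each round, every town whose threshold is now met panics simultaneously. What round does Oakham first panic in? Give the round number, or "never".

Round 1 — Dunlea panics (initial).
Round 2 — checking thresholds:
  Marsh: 1 of 4 neighbours < 3, not yet.
  Oakham: 1 of 4 neighbours ≥ 1, panics.
Round 3 — no new panics; cascade stops.

2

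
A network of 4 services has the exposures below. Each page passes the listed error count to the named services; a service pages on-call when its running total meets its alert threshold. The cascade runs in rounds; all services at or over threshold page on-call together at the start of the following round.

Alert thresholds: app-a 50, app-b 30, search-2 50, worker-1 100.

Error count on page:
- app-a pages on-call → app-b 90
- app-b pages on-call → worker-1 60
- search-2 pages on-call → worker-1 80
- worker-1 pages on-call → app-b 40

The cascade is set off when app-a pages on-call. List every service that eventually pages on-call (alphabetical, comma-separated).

app-a, app-b

Round 1 — app-a pages on-call (initial).
  app-b: +90 → 90 ≥ 30
Round 2 — app-b pages on-call.
  worker-1: +60 → 60 < 100
No further pages.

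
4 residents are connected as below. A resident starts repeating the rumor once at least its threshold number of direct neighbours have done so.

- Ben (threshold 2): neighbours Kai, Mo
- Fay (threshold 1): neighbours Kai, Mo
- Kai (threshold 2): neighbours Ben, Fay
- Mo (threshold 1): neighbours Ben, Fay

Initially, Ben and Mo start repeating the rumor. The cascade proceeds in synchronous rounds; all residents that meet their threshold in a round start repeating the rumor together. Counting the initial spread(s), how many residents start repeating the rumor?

4

Round 1 — Ben, Mo start repeating the rumor (initial).
Round 2 — checking thresholds:
  Fay: 1 of 2 neighbours ≥ 1, starts repeating the rumor.
  Kai: 1 of 2 neighbours < 2, holds.
Round 3 — checking thresholds:
  Kai: 2 of 2 neighbours ≥ 2, starts repeating the rumor.
Round 4 — no new spreads; cascade stops.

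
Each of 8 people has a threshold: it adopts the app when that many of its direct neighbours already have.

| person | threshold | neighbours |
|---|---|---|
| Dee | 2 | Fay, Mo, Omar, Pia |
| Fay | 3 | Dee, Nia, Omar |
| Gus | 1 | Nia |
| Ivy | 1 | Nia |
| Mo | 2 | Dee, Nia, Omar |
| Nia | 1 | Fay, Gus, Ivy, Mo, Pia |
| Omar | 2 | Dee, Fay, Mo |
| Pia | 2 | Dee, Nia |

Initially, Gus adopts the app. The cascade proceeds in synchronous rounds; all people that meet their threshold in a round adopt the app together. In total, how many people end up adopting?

Round 1 — Gus adopts the app (initial).
Round 2 — checking thresholds:
  Nia: 1 of 5 neighbours ≥ 1, adopts the app.
Round 3 — checking thresholds:
  Fay: 1 of 3 neighbours < 3, holds.
  Ivy: 1 of 1 neighbours ≥ 1, adopts the app.
  Mo: 1 of 3 neighbours < 2, holds.
  Pia: 1 of 2 neighbours < 2, holds.
Round 4 — no new adoptions; cascade stops.

3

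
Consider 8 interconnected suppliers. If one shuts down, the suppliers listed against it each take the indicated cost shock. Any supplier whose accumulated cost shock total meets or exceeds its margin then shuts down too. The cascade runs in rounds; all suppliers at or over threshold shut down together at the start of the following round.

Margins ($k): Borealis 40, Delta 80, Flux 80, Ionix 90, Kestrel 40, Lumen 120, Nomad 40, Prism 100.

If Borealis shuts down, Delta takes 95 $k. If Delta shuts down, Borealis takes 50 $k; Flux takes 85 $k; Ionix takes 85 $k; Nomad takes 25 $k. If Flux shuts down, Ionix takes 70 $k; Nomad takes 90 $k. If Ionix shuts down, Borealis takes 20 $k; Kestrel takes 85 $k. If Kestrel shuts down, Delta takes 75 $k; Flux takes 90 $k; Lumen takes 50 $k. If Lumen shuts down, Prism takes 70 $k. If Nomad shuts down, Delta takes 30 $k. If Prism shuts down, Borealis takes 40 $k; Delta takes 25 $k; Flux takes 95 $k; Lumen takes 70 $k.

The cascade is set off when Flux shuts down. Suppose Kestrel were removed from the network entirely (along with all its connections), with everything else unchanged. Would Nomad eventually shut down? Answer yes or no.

yes

With Kestrel removed:
Round 1 — Flux shuts down (initial).
  Ionix: +70 → 70 < 90
  Nomad: +90 → 90 ≥ 40
Round 2 — Nomad shuts down.
  Delta: +30 → 30 < 80
No further shutdowns.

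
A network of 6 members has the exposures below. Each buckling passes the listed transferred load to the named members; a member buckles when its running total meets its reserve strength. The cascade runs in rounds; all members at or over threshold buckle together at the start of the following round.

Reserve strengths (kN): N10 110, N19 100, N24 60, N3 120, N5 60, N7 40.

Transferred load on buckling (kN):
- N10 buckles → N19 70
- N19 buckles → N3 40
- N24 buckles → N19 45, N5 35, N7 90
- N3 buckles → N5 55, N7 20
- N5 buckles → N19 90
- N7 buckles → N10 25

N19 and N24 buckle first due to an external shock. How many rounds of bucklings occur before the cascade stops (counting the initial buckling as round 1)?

2

Round 1 — N19, N24 buckle (initial).
  N3: +40 → 40 < 120
  N5: +35 → 35 < 60
  N7: +90 → 90 ≥ 40
Round 2 — N7 buckles.
  N10: +25 → 25 < 110
No further bucklings.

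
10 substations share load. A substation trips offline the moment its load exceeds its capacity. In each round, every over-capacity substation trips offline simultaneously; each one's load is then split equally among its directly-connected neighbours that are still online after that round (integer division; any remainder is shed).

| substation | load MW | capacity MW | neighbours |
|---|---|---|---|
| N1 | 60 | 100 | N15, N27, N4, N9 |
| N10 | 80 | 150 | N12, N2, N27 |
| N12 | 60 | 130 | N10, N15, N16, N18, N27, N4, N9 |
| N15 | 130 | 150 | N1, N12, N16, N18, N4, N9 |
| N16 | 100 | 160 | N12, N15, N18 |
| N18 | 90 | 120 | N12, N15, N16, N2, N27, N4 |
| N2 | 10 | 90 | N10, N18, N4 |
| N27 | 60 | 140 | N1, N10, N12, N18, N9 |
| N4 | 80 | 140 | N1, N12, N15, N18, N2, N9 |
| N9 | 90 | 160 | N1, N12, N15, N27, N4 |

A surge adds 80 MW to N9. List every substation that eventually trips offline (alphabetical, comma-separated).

Round 1 — N9 at 170 > 160. N9 trips offline.
  N9 sheds 170 MW to N1, N12, N15, N27, N4: 34 each.
    N1: 60+34 = 94 ≤ 100
    N12: 60+34 = 94 ≤ 130
    N15: 130+34 = 164 > 150
    N27: 60+34 = 94 ≤ 140
    N4: 80+34 = 114 ≤ 140
Round 2 — N15 trips offline.
  N15 sheds 164 MW to N1, N12, N16, N18, N4: 32 each (4 lost).
    N1: 94+32 = 126 > 100
    N12: 94+32 = 126 ≤ 130
    N16: 100+32 = 132 ≤ 160
    N18: 90+32 = 122 > 120
    N4: 114+32 = 146 > 140
Round 3 — N1, N18, N4 trip offline.
  N1 sheds 126 MW to N27: 126 each.
    N27: 94+126 = 220 > 140
  N18 sheds 122 MW to N12, N16, N2, N27: 30 each (2 lost).
    N12: 126+30 = 156 > 130
    N16: 132+30 = 162 > 160
    N2: 10+30 = 40 ≤ 90
    N27: 220+30 = 250 > 140
  N4 sheds 146 MW to N12, N2: 73 each.
    N12: 156+73 = 229 > 130
    N2: 40+73 = 113 > 90
Round 4 — N12, N16, N2, N27 trip offline.
  N12 sheds 229 MW to N10: 229 each.
    N10: 80+229 = 309 > 150
  N16 sheds 162 MW: no online neighbours, lost.
  N2 sheds 113 MW to N10: 113 each.
    N10: 309+113 = 422 > 150
  N27 sheds 250 MW to N10: 250 each.
    N10: 422+250 = 672 > 150
Round 5 — N10 trips offline.
  N10 sheds 672 MW: no online neighbours, lost.
No further trips.

N1, N10, N12, N15, N16, N18, N2, N27, N4, N9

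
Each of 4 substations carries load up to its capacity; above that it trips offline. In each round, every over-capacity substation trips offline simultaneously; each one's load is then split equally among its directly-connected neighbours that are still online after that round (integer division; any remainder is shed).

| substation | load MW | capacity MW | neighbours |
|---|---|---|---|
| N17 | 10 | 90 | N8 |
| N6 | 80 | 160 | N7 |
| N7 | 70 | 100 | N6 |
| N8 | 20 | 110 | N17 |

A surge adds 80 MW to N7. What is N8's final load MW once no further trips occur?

Round 1 — N7 at 150 > 100. N7 trips offline.
  N7 sheds 150 MW to N6: 150 each.
    N6: 80+150 = 230 > 160
Round 2 — N6 trips offline.
  N6 sheds 230 MW: no online neighbours, lost.
No further trips.

20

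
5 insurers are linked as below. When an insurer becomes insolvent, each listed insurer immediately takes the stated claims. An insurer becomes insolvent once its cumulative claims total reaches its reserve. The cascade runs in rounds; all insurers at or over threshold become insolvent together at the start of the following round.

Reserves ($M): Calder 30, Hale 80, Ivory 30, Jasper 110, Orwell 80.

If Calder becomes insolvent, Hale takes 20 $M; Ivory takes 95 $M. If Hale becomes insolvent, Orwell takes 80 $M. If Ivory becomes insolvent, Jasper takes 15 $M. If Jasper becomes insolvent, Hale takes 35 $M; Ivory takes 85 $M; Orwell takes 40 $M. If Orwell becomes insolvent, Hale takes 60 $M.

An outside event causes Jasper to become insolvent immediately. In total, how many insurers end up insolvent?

2

Round 1 — Jasper becomes insolvent (initial).
  Hale: +35 → 35 < 80
  Ivory: +85 → 85 ≥ 30
  Orwell: +40 → 40 < 80
Round 2 — Ivory becomes insolvent.
No further insolvencies.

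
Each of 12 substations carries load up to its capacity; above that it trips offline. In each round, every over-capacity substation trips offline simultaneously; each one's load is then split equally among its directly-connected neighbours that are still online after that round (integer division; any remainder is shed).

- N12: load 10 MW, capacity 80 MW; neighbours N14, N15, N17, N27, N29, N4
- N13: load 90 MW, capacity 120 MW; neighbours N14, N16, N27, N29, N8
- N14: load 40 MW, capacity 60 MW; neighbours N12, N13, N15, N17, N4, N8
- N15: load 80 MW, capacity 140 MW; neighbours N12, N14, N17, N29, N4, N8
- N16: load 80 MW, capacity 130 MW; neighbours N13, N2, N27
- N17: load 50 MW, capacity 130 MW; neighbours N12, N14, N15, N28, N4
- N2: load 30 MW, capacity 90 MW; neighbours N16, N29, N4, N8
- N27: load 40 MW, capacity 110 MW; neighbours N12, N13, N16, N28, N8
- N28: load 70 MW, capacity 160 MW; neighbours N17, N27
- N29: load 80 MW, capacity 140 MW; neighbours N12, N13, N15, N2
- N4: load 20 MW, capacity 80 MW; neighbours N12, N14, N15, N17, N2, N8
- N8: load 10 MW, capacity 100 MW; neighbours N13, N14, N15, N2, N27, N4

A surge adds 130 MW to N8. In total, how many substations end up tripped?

3

Round 1 — N8 at 140 > 100. N8 trips offline.
  N8 sheds 140 MW to N13, N14, N15, N2, N27, N4: 23 each (2 lost).
    N13: 90+23 = 113 ≤ 120
    N14: 40+23 = 63 > 60
    N15: 80+23 = 103 ≤ 140
    N2: 30+23 = 53 ≤ 90
    N27: 40+23 = 63 ≤ 110
    N4: 20+23 = 43 ≤ 80
Round 2 — N14 trips offline.
  N14 sheds 63 MW to N12, N13, N15, N17, N4: 12 each (3 lost).
    N12: 10+12 = 22 ≤ 80
    N13: 113+12 = 125 > 120
    N15: 103+12 = 115 ≤ 140
    N17: 50+12 = 62 ≤ 130
    N4: 43+12 = 55 ≤ 80
Round 3 — N13 trips offline.
  N13 sheds 125 MW to N16, N27, N29: 41 each (2 lost).
    N16: 80+41 = 121 ≤ 130
    N27: 63+41 = 104 ≤ 110
    N29: 80+41 = 121 ≤ 140
No further trips.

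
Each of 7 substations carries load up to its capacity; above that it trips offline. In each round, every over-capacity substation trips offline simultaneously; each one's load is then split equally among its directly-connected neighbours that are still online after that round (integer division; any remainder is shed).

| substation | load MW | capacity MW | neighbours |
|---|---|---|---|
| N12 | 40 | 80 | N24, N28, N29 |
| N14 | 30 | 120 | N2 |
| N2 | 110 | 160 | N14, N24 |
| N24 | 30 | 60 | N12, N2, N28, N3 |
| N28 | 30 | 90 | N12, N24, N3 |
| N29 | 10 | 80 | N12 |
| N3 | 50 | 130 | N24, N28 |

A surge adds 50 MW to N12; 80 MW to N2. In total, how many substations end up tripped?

Round 1 — N12 at 90 > 80; N2 at 190 > 160. N12, N2 trip offline.
  N12 sheds 90 MW to N24, N28, N29: 30 each.
    N24: 30+30 = 60 ≤ 60
    N28: 30+30 = 60 ≤ 90
    N29: 10+30 = 40 ≤ 80
  N2 sheds 190 MW to N14, N24: 95 each.
    N14: 30+95 = 125 > 120
    N24: 60+95 = 155 > 60
Round 2 — N14, N24 trip offline.
  N14 sheds 125 MW: no online neighbours, lost.
  N24 sheds 155 MW to N28, N3: 77 each (1 lost).
    N28: 60+77 = 137 > 90
    N3: 50+77 = 127 ≤ 130
Round 3 — N28 trips offline.
  N28 sheds 137 MW to N3: 137 each.
    N3: 127+137 = 264 > 130
Round 4 — N3 trips offline.
  N3 sheds 264 MW: no online neighbours, lost.
No further trips.

6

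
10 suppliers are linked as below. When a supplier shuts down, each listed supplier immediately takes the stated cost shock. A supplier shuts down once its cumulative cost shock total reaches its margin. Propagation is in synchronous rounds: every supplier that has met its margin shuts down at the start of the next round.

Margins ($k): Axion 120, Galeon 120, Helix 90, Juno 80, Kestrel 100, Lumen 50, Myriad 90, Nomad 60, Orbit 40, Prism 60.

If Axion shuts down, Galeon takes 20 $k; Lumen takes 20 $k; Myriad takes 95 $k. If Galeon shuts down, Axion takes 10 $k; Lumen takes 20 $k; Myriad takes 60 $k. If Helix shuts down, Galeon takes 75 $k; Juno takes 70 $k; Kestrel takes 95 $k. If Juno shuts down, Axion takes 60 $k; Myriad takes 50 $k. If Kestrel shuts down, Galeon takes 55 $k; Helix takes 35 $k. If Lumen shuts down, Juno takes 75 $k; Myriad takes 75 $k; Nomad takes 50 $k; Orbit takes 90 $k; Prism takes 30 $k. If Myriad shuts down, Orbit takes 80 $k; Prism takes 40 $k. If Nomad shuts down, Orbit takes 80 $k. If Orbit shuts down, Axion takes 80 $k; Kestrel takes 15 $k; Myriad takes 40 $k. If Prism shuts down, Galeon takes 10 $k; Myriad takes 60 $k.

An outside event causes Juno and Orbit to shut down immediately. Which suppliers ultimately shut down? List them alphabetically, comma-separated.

Axion, Juno, Myriad, Orbit

Round 1 — Juno, Orbit shut down (initial).
  Axion: +60+80 → 140 ≥ 120
  Kestrel: +15 → 15 < 100
  Myriad: +50+40 → 90 ≥ 90
Round 2 — Axion, Myriad shut down.
  Galeon: +20 → 20 < 120
  Lumen: +20 → 20 < 50
  Prism: +40 → 40 < 60
No further shutdowns.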